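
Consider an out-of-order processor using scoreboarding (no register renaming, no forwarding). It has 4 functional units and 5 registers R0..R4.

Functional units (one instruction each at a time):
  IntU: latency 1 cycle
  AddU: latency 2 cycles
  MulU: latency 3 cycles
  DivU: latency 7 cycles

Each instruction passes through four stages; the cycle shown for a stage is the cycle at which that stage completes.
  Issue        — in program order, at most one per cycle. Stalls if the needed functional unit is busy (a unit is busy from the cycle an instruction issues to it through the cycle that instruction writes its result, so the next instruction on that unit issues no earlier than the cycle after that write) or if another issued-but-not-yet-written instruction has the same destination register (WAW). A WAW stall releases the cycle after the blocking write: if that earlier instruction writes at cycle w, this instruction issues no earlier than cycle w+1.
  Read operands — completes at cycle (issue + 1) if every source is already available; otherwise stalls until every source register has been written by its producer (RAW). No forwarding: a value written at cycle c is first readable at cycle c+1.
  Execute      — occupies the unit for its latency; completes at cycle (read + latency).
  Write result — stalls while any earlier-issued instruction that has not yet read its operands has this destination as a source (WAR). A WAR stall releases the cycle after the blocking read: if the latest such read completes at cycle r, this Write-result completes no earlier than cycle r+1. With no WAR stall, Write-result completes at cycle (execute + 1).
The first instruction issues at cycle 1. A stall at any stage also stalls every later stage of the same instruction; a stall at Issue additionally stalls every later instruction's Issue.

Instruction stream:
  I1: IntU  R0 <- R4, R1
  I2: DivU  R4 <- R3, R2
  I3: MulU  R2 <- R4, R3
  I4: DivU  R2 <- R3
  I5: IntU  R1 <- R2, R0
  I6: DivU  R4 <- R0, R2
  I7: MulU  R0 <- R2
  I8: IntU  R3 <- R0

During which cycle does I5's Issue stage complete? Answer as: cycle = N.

cycle = 18

t=1  I1 issues→IntU
t=2  I1 reads · I2 issues→DivU
t=3  I1 exec-done · I2 reads · I3 issues→MulU
t=4  I1 writes R0
t=10  I2 exec-done
t=11  I2 writes R4
t=12  I3 reads
t=15  I3 exec-done
t=16  I3 writes R2
t=17  I4 issues→DivU
t=18  I4 reads · I5 issues→IntU
t=25  I4 exec-done
t=26  I4 writes R2
t=27  I5 reads · I6 issues→DivU
t=28  I5 exec-done · I6 reads · I7 issues→MulU
t=29  I5 writes R1 · I7 reads
t=30  I8 issues→IntU
t=32  I7 exec-done
t=33  I7 writes R0
t=34  I8 reads
t=35  I6 exec-done · I8 exec-done
t=36  I6 writes R4 · I8 writes R3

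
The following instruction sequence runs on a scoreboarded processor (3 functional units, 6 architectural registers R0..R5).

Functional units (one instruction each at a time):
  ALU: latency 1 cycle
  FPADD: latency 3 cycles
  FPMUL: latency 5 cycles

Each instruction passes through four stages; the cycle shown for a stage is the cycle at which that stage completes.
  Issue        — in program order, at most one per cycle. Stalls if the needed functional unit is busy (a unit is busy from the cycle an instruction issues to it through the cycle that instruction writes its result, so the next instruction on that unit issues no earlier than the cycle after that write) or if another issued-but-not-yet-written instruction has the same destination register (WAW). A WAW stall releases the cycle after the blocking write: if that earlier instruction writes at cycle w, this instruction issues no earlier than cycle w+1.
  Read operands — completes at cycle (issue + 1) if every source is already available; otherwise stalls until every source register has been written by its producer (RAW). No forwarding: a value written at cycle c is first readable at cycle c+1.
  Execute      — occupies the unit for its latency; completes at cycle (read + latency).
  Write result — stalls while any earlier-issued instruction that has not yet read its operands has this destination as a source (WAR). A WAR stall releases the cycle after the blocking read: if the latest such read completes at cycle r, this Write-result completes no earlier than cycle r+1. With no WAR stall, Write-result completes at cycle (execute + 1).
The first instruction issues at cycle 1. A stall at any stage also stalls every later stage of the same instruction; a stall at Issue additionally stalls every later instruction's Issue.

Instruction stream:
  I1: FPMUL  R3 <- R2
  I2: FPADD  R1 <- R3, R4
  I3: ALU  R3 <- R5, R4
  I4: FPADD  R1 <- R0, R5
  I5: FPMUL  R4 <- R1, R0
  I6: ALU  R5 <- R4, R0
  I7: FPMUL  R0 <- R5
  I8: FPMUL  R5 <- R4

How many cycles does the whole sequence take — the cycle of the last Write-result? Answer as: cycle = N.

cycle = 44

1) issue 1, read 2, done 7, write 8
2) issue 2, read 9, done 12, write 13  <RAW R3: wait I1 write@8>
3) issue 9, read 10, done 11, write 12  <WAW R3: wait I1 write@8>
4) issue 14, read 15, done 18, write 19  <struct: FPADD busy until I2 writes@13>
5) issue 15, read 20, done 25, write 26  <RAW R1: wait I4 write@19>
6) issue 16, read 27, done 28, write 29  <RAW R4: wait I5 write@26>
7) issue 27, read 30, done 35, write 36  <struct: FPMUL busy until I5 writes@26 / RAW R5: wait I6 write@29>
8) issue 37, read 38, done 43, write 44  <struct: FPMUL busy until I7 writes@36>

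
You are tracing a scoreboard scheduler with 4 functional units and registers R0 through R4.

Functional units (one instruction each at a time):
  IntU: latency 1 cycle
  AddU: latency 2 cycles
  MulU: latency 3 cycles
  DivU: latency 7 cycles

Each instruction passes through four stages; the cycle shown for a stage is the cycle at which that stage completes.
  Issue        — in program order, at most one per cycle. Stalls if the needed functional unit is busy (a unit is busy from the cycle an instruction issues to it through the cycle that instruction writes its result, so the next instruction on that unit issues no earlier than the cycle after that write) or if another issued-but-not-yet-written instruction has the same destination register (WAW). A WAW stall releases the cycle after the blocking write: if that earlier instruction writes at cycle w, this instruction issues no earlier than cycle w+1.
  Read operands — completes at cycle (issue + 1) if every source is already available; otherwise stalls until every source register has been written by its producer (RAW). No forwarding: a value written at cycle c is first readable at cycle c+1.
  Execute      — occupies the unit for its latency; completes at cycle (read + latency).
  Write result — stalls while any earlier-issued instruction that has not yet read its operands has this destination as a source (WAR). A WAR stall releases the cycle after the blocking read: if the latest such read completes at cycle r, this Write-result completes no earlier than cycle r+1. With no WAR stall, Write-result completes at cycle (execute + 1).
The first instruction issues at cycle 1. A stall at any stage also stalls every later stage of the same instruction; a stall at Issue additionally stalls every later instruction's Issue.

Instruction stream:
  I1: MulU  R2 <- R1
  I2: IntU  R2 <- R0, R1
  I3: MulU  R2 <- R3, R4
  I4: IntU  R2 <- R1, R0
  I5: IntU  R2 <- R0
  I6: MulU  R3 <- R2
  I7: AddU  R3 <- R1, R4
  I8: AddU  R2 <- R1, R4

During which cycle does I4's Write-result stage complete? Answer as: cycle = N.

cycle = 20

cycle 1: I1 issues→MulU
cycle 2: I1 reads
cycle 5: I1 exec-done
cycle 6: I1 writes R2
cycle 7: I2 issues→IntU
cycle 8: I2 reads
cycle 9: I2 exec-done
cycle 10: I2 writes R2
cycle 11: I3 issues→MulU
cycle 12: I3 reads
cycle 15: I3 exec-done
cycle 16: I3 writes R2
cycle 17: I4 issues→IntU
cycle 18: I4 reads
cycle 19: I4 exec-done
cycle 20: I4 writes R2
cycle 21: I5 issues→IntU
cycle 22: I5 reads · I6 issues→MulU
cycle 23: I5 exec-done
cycle 24: I5 writes R2
cycle 25: I6 reads
cycle 28: I6 exec-done
cycle 29: I6 writes R3
cycle 30: I7 issues→AddU
cycle 31: I7 reads
cycle 33: I7 exec-done
cycle 34: I7 writes R3
cycle 35: I8 issues→AddU
cycle 36: I8 reads
cycle 38: I8 exec-done
cycle 39: I8 writes R2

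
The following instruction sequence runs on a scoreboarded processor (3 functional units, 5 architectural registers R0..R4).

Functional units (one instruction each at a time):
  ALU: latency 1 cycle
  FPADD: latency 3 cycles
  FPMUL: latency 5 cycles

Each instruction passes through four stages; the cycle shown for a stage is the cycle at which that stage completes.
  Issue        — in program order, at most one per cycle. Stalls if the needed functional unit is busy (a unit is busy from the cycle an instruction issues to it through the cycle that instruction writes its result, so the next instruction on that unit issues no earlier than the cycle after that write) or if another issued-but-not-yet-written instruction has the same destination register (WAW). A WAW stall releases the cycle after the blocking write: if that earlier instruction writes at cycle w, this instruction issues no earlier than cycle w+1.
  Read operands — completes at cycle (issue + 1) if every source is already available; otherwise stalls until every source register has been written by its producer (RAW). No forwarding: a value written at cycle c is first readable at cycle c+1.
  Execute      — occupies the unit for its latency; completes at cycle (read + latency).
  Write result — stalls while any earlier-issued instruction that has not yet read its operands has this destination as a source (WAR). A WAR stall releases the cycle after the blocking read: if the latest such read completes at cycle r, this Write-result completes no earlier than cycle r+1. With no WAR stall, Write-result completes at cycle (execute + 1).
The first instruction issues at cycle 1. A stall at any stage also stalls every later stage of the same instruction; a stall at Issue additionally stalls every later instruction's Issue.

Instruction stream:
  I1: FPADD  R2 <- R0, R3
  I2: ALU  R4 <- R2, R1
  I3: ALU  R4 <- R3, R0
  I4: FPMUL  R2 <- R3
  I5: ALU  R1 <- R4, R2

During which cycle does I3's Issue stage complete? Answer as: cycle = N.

cycle 1: I1→FPADD
cycle 2: I1 RO | I2→ALU
cycle 5: I1 EX
cycle 6: I1 WR R2
cycle 7: I2 RO
cycle 8: I2 EX
cycle 9: I2 WR R4
cycle 10: I3→ALU
cycle 11: I3 RO | I4→FPMUL
cycle 12: I3 EX | I4 RO
cycle 13: I3 WR R4
cycle 14: I5→ALU
cycle 17: I4 EX
cycle 18: I4 WR R2
cycle 19: I5 RO
cycle 20: I5 EX
cycle 21: I5 WR R1

cycle = 10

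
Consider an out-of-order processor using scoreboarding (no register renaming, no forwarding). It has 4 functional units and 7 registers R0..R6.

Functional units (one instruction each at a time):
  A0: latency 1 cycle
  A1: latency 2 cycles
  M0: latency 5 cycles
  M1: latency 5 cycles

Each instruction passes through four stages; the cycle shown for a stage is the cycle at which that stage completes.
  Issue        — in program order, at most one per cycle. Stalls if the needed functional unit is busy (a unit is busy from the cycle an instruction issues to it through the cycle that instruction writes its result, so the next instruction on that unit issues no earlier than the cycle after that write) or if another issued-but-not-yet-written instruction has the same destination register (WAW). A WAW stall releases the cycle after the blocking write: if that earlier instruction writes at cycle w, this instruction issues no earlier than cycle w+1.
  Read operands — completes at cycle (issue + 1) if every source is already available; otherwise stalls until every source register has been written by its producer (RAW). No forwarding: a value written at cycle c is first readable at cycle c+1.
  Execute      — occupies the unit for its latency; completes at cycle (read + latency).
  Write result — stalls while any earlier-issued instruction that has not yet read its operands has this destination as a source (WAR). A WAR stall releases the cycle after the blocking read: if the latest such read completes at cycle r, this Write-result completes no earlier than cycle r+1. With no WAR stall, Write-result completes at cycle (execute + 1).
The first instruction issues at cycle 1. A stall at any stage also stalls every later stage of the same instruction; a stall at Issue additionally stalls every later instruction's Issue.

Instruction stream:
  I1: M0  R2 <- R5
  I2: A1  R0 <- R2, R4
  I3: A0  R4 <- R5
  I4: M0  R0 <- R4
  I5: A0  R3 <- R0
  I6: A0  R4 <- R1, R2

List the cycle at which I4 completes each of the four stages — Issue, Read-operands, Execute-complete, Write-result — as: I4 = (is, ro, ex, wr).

I4 = (13, 14, 19, 20)

[1] I1 issues→M0
[2] I1 reads | I2 issues→A1
[3] I3 issues→A0
[4] I3 reads
[5] I3 exec-done
[7] I1 exec-done
[8] I1 writes R2
[9] I2 reads
[10] I3 writes R4
[11] I2 exec-done
[12] I2 writes R0
[13] I4 issues→M0
[14] I4 reads | I5 issues→A0
[19] I4 exec-done
[20] I4 writes R0
[21] I5 reads
[22] I5 exec-done
[23] I5 writes R3
[24] I6 issues→A0
[25] I6 reads
[26] I6 exec-done
[27] I6 writes R4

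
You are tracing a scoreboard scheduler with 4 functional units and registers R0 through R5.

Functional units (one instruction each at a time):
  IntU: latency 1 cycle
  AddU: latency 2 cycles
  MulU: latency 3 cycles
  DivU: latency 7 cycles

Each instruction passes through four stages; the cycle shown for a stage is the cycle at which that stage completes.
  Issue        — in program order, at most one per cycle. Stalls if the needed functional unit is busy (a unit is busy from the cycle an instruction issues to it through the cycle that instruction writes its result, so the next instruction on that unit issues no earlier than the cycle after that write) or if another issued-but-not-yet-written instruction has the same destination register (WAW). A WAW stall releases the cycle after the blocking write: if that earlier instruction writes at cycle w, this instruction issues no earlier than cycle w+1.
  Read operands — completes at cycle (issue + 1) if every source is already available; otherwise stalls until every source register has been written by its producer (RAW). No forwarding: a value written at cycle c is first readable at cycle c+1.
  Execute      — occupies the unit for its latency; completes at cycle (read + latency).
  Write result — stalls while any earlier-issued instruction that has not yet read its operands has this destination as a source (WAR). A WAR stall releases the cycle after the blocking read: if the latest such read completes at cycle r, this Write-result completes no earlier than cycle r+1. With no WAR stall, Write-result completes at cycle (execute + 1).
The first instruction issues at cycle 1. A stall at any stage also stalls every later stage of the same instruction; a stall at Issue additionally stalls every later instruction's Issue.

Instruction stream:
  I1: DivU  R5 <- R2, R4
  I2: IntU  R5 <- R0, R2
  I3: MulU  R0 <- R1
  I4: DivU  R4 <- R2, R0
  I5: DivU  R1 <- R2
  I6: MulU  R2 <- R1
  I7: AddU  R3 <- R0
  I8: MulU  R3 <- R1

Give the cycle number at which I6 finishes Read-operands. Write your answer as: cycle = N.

cycle = 37

1) issue 1, read 2, done 9, write 10
2) issue 11, read 12, done 13, write 14  <WAW R5: wait I1 write@10>
3) issue 12, read 13, done 16, write 17
4) issue 13, read 18, done 25, write 26  <RAW R0: wait I3 write@17>
5) issue 27, read 28, done 35, write 36  <struct: DivU busy until I4 writes@26>
6) issue 28, read 37, done 40, write 41  <RAW R1: wait I5 write@36>
7) issue 29, read 30, done 32, write 33
8) issue 42, read 43, done 46, write 47  <struct: MulU busy until I6 writes@41>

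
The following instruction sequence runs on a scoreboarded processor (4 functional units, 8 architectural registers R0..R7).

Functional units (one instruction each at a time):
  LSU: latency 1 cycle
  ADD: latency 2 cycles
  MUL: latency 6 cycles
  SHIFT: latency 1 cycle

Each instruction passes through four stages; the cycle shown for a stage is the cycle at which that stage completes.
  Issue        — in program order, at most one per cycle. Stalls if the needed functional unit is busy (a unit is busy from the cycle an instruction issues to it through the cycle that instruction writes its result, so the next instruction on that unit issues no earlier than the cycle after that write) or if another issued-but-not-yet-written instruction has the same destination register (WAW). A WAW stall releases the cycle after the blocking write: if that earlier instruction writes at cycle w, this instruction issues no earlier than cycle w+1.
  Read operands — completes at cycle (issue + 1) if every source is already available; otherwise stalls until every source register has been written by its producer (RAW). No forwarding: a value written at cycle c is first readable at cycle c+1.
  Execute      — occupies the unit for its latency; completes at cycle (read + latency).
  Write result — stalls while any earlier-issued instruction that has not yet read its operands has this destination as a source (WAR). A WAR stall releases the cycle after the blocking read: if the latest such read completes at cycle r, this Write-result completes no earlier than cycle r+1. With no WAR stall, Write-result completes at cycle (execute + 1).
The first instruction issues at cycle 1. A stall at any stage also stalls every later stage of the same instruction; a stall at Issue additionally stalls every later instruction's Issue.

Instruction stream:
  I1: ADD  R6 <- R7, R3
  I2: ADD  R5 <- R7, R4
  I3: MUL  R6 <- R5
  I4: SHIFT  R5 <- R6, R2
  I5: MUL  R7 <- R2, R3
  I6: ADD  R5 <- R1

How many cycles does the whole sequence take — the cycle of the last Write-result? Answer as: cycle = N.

  I1 | 1 | 2 | 4 | 5
  I2 | 6 | 7 | 9 | 10   struct: ADD busy until I1 writes@5
  I3 | 7 | 11 | 17 | 18   RAW R5: wait I2 write@10
  I4 | 11 | 19 | 20 | 21   WAW R5: wait I2 write@10 · RAW R6: wait I3 write@18
  I5 | 19 | 20 | 26 | 27   struct: MUL busy until I3 writes@18
  I6 | 22 | 23 | 25 | 26   WAW R5: wait I4 write@21

cycle = 27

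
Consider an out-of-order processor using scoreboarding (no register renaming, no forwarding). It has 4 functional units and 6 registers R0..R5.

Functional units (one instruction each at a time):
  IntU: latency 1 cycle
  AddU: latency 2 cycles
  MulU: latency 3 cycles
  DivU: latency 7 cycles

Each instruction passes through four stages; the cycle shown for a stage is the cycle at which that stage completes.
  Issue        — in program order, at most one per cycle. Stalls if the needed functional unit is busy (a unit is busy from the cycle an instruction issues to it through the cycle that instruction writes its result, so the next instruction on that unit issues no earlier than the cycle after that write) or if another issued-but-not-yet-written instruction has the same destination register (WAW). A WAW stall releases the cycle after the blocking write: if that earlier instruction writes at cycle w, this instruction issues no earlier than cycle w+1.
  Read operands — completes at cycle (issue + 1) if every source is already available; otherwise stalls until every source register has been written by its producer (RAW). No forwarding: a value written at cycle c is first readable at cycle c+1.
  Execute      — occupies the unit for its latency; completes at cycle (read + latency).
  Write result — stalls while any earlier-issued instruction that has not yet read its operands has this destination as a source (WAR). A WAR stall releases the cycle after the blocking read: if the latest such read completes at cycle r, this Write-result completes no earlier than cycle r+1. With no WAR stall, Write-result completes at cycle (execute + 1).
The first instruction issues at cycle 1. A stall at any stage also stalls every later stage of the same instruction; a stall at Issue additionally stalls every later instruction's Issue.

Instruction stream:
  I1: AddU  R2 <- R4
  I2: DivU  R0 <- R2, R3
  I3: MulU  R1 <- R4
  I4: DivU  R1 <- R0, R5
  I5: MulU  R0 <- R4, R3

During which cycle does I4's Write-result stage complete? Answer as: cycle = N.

cycle = 24

  I1 | 1 | 2 | 4 | 5
  I2 | 2 | 6 | 13 | 14   RAW R2: wait I1 write@5
  I3 | 3 | 4 | 7 | 8
  I4 | 15 | 16 | 23 | 24   struct: DivU busy until I2 writes@14
  I5 | 16 | 17 | 20 | 21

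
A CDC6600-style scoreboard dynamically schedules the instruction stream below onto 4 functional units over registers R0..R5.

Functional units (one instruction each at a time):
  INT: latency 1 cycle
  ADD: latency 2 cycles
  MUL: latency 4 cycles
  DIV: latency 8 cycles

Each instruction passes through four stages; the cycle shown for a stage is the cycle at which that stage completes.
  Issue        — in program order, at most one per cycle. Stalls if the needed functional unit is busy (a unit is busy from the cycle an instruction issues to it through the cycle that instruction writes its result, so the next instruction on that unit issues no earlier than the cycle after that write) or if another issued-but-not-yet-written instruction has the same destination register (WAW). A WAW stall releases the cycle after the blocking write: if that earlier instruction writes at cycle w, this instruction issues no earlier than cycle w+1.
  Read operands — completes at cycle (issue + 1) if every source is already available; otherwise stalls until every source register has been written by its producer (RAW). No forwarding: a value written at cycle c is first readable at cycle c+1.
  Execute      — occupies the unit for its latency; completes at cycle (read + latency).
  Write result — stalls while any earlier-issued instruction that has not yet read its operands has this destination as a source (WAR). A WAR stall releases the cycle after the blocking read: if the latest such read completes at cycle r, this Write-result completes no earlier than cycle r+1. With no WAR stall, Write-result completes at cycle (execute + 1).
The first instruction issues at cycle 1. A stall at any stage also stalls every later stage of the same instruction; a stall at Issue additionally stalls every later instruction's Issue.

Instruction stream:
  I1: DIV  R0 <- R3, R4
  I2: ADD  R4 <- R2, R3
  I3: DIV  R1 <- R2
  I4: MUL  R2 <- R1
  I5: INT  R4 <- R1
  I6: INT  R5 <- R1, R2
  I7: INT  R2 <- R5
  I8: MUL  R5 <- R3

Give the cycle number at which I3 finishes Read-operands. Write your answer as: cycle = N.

cycle = 13

1) issue 1, read 2, done 10, write 11
2) issue 2, read 3, done 5, write 6
3) issue 12, read 13, done 21, write 22  <struct: DIV busy until I1 writes@11>
4) issue 13, read 23, done 27, write 28  <RAW R1: wait I3 write@22>
5) issue 14, read 23, done 24, write 25  <RAW R1: wait I3 write@22>
6) issue 26, read 29, done 30, write 31  <struct: INT busy until I5 writes@25 / RAW R2: wait I4 write@28>
7) issue 32, read 33, done 34, write 35  <struct: INT busy until I6 writes@31>
8) issue 33, read 34, done 38, write 39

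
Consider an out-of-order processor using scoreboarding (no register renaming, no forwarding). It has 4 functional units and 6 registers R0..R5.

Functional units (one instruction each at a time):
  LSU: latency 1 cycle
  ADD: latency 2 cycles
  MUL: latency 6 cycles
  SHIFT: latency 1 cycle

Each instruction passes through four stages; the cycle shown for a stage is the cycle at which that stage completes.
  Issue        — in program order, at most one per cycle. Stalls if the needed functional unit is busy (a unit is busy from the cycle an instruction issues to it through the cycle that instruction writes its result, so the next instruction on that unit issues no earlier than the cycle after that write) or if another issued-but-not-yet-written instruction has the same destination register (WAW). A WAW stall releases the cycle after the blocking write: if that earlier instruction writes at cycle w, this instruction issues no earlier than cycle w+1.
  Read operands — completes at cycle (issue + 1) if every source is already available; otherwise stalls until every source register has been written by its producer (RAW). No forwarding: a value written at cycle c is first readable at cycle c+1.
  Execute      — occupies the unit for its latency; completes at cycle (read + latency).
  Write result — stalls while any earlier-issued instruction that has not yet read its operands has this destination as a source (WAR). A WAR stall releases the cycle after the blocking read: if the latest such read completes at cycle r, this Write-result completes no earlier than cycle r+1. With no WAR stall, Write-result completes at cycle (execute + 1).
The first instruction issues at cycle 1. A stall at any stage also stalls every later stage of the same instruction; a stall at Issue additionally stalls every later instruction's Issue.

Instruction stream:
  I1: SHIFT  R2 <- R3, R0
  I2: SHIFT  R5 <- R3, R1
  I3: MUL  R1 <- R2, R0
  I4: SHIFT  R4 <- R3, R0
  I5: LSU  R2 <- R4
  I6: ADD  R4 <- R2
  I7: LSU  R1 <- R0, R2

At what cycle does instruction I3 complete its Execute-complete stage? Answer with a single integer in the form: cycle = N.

cycle 1: I1 dispatched to SHIFT
cycle 2: I1 operands ready
cycle 3: I1 complete
cycle 4: R2←I1
cycle 5: I2 dispatched to SHIFT
cycle 6: I2 operands ready; I3 dispatched to MUL
cycle 7: I2 complete; I3 operands ready
cycle 8: R5←I2
cycle 9: I4 dispatched to SHIFT
cycle 10: I4 operands ready; I5 dispatched to LSU
cycle 11: I4 complete
cycle 12: R4←I4
cycle 13: I3 complete; I5 operands ready; I6 dispatched to ADD
cycle 14: R1←I3; I5 complete
cycle 15: R2←I5
cycle 16: I6 operands ready; I7 dispatched to LSU
cycle 17: I7 operands ready
cycle 18: I6 complete; I7 complete
cycle 19: R4←I6; R1←I7

cycle = 13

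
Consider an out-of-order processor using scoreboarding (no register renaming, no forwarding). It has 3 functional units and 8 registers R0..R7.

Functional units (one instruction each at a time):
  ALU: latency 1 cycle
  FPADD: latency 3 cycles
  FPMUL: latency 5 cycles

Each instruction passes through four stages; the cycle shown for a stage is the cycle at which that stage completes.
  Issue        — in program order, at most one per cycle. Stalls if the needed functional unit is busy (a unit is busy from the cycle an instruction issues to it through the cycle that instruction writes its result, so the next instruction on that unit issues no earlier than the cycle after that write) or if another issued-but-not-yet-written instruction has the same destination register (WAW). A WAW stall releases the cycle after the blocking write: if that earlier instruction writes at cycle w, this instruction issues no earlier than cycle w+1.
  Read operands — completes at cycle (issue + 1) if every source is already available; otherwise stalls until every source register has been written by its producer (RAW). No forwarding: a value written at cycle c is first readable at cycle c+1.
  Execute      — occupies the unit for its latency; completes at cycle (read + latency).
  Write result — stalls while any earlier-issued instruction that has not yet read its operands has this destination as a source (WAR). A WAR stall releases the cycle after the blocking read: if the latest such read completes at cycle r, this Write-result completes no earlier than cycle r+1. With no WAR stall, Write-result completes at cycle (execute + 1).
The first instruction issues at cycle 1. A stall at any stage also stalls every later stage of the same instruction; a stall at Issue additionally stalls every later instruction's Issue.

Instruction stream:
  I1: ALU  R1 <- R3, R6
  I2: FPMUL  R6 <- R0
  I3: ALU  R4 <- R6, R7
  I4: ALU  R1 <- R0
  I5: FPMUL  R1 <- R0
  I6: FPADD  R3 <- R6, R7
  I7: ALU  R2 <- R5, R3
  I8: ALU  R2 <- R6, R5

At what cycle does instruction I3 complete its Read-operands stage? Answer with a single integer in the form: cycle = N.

cycle = 10

cycle 1: I1→ALU
cycle 2: I1 RO, I2→FPMUL
cycle 3: I1 EX, I2 RO
cycle 4: I1 WR R1
cycle 5: I3→ALU
cycle 8: I2 EX
cycle 9: I2 WR R6
cycle 10: I3 RO
cycle 11: I3 EX
cycle 12: I3 WR R4
cycle 13: I4→ALU
cycle 14: I4 RO
cycle 15: I4 EX
cycle 16: I4 WR R1
cycle 17: I5→FPMUL
cycle 18: I5 RO, I6→FPADD
cycle 19: I6 RO, I7→ALU
cycle 22: I6 EX
cycle 23: I5 EX, I6 WR R3
cycle 24: I5 WR R1, I7 RO
cycle 25: I7 EX
cycle 26: I7 WR R2
cycle 27: I8→ALU
cycle 28: I8 RO
cycle 29: I8 EX
cycle 30: I8 WR R2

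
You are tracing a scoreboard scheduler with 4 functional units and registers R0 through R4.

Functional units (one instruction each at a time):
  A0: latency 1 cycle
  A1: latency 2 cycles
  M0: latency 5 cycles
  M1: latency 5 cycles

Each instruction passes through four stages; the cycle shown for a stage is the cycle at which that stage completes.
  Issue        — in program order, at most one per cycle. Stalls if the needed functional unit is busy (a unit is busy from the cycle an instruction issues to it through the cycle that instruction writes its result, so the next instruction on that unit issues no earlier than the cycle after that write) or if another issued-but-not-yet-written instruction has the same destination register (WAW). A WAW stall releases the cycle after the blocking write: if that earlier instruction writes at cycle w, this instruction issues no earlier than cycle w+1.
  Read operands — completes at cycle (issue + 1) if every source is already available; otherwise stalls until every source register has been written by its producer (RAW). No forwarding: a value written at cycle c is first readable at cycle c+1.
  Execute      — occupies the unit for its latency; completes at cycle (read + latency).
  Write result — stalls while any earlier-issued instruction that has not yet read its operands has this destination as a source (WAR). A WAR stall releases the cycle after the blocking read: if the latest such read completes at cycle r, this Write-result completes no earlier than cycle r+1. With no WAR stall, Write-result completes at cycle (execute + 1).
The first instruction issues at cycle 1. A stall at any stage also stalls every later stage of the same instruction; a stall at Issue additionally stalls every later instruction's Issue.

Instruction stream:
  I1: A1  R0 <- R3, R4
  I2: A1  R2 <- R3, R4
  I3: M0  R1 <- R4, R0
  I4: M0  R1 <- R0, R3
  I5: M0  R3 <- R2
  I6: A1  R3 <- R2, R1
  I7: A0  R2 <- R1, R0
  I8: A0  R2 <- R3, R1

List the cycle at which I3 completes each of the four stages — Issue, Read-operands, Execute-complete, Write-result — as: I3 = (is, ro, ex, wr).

cycle 1: issue I1 (A1)
cycle 2: I1 read-ops
cycle 4: I1 finished on A1
cycle 5: I1→R0
cycle 6: issue I2 (A1)
cycle 7: I2 read-ops | issue I3 (M0)
cycle 8: I3 read-ops
cycle 9: I2 finished on A1
cycle 10: I2→R2
cycle 13: I3 finished on M0
cycle 14: I3→R1
cycle 15: issue I4 (M0)
cycle 16: I4 read-ops
cycle 21: I4 finished on M0
cycle 22: I4→R1
cycle 23: issue I5 (M0)
cycle 24: I5 read-ops
cycle 29: I5 finished on M0
cycle 30: I5→R3
cycle 31: issue I6 (A1)
cycle 32: I6 read-ops | issue I7 (A0)
cycle 33: I7 read-ops
cycle 34: I6 finished on A1 | I7 finished on A0
cycle 35: I6→R3 | I7→R2
cycle 36: issue I8 (A0)
cycle 37: I8 read-ops
cycle 38: I8 finished on A0
cycle 39: I8→R2

I3 = (7, 8, 13, 14)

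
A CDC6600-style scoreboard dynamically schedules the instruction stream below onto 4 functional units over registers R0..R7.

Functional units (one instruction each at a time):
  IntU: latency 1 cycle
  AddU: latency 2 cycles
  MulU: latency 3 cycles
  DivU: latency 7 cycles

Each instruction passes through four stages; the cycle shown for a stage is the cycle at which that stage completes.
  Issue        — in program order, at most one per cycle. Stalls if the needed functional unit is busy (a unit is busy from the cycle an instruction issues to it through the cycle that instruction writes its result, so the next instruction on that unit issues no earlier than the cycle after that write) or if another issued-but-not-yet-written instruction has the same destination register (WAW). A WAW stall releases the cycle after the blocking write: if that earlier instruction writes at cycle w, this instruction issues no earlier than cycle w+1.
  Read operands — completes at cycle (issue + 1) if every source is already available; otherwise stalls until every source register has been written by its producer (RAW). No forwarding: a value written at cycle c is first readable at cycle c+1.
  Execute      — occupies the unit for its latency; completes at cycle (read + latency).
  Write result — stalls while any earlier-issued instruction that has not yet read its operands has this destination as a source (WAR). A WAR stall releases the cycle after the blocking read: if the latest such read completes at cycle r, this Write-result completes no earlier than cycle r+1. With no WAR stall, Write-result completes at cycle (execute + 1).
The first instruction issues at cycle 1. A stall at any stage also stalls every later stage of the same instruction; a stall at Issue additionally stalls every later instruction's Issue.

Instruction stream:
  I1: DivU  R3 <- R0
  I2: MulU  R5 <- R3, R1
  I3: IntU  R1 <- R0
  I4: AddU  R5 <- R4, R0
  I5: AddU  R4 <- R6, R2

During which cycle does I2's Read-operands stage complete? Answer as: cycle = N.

cycle = 11

[1] issue I1 (DivU)
[2] I1 read-ops · issue I2 (MulU)
[3] issue I3 (IntU)
[4] I3 read-ops
[5] I3 finished on IntU
[9] I1 finished on DivU
[10] I1→R3
[11] I2 read-ops
[12] I3→R1
[14] I2 finished on MulU
[15] I2→R5
[16] issue I4 (AddU)
[17] I4 read-ops
[19] I4 finished on AddU
[20] I4→R5
[21] issue I5 (AddU)
[22] I5 read-ops
[24] I5 finished on AddU
[25] I5→R4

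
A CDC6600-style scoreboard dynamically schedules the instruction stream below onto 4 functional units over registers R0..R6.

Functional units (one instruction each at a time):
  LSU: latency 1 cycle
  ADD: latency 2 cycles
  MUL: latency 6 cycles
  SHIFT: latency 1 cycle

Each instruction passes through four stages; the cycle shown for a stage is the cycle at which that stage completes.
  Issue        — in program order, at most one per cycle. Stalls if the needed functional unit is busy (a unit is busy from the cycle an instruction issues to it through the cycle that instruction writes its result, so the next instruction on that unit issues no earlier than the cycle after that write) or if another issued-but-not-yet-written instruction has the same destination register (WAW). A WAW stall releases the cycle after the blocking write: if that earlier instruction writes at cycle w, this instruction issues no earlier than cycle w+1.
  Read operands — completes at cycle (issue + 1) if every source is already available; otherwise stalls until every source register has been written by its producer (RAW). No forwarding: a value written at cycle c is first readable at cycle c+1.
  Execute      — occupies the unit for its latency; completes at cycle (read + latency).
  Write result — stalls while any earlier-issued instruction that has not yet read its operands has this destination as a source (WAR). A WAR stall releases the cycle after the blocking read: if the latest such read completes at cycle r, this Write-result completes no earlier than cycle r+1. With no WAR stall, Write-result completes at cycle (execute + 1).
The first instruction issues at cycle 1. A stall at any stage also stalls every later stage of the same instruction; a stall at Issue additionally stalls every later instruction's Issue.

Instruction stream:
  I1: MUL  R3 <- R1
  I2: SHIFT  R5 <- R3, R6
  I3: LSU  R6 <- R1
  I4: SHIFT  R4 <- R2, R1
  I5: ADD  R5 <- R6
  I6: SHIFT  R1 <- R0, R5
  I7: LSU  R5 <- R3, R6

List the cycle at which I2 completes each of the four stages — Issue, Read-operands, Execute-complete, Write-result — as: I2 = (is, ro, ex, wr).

I2 = (2, 10, 11, 12)

I1  is:1  ro:2  ex:8  wr:9
I2  is:2  ro:10  ex:11  wr:12  — RAW R3: wait I1 write@9
I3  is:3  ro:4  ex:5  wr:11  — WAR R6: wait I2 read@10
I4  is:13  ro:14  ex:15  wr:16  — struct: SHIFT busy until I2 writes@12
I5  is:14  ro:15  ex:17  wr:18
I6  is:17  ro:19  ex:20  wr:21  — struct: SHIFT busy until I4 writes@16, RAW R5: wait I5 write@18
I7  is:19  ro:20  ex:21  wr:22  — WAW R5: wait I5 write@18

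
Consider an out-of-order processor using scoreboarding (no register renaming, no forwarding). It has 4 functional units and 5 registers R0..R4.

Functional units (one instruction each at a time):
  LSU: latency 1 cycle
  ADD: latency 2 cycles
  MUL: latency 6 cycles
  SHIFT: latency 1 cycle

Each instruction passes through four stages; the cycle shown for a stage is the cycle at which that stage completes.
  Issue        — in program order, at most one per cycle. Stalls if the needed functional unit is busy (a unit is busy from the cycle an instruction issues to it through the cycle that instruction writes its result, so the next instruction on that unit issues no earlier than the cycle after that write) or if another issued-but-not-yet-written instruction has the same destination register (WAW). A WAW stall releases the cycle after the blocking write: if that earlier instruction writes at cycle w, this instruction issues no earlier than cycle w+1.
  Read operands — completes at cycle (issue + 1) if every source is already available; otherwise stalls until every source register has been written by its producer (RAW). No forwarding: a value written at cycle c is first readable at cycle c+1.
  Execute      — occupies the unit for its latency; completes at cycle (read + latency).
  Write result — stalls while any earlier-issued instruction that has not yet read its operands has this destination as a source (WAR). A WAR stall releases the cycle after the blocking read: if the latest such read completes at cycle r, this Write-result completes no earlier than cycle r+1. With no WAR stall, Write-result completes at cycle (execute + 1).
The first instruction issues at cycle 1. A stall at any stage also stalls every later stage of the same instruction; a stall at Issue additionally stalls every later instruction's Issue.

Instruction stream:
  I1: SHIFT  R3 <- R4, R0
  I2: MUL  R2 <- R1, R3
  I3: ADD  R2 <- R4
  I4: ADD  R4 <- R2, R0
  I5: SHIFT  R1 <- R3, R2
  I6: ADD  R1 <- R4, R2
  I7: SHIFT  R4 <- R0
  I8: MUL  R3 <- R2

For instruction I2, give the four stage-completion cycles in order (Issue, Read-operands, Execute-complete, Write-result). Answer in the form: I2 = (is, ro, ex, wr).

[I1] 1/2/3/4
[I2] 2/5/11/12  (RAW R3: wait I1 write@4)
[I3] 13/14/16/17  (WAW R2: wait I2 write@12)
[I4] 18/19/21/22  (struct: ADD busy until I3 writes@17)
[I5] 19/20/21/22
[I6] 23/24/26/27  (WAW R1: wait I5 write@22)
[I7] 24/25/26/27
[I8] 25/26/32/33

I2 = (2, 5, 11, 12)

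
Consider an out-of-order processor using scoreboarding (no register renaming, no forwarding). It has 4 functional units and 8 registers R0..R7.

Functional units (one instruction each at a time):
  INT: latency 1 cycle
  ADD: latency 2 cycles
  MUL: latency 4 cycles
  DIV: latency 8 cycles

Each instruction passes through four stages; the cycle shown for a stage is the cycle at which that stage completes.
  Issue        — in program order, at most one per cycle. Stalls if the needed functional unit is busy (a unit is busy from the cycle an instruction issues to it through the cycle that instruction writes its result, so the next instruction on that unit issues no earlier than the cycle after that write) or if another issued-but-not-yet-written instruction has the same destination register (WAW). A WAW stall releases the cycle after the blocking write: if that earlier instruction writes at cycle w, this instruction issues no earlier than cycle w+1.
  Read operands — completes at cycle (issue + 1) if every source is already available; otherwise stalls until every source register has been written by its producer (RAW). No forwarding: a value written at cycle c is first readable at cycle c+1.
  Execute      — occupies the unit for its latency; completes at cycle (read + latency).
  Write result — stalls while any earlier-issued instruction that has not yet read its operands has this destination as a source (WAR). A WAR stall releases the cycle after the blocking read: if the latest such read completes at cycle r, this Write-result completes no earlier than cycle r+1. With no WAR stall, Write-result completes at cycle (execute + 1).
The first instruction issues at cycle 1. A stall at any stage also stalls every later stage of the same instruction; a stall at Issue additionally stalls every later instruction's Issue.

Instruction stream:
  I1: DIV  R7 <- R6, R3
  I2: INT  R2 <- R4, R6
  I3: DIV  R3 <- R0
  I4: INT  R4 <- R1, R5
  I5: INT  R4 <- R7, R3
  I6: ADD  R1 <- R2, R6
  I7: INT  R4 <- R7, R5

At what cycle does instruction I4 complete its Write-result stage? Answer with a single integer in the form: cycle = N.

cycle = 16

[I1] 1/2/10/11
[I2] 2/3/4/5
[I3] 12/13/21/22  (struct: DIV busy until I1 writes@11)
[I4] 13/14/15/16
[I5] 17/23/24/25  (struct: INT busy until I4 writes@16; RAW R3: wait I3 write@22)
[I6] 18/19/21/22
[I7] 26/27/28/29  (struct: INT busy until I5 writes@25)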